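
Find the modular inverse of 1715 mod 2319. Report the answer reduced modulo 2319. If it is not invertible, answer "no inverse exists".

1793

Apply the Euclidean algorithm to 2319 and 1715:
2319 = 1·1715 + 604
1715 = 2·604 + 507
604 = 1·507 + 97
507 = 5·97 + 22
97 = 4·22 + 9
22 = 2·9 + 4
9 = 2·4 + 1
4 = 4·1 + 0
gcd = 1, so the inverse exists. Back-substitute:
1 = 9 − 2·4
1 = −2·22 + 5·9
1 = 5·97 − 22·22
1 = −22·507 + 115·97
1 = 115·604 − 137·507
1 = −137·1715 + 389·604
1 = 389·2319 − 526·1715
Thus 1715·(-526) ≡ 1 (mod 2319); reducing, -526 mod 2319 = 1793.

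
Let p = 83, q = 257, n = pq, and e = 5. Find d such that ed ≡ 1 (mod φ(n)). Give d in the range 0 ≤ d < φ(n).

φ(n) = (p−1)(q−1) = 82·256 = 20992.
Need d with 5·d ≡ 1 (mod 20992). Apply the extended Euclidean algorithm:
20992 = 4198×5 + 2
5 = 2×2 + 1
2 = 2×1 + 0
Back-substitute:
1 = 5 − 2·2
1 = −2·20992 + 8397·5
So 5·8397 ≡ 1 (mod 20992), hence d = 8397.

8397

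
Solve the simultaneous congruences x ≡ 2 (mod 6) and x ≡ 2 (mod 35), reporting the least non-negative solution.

Write x = 2 + 6·k. Then 6·k ≡ 2 − 2 ≡ 0 (mod 35).
Need 6⁻¹ mod 35. Extended Euclid on (35, 6):
35 = 5×6 + 5
6 = 1×5 + 1
5 = 5×1 + 0
Back-substitute:
1 = 6 − 5
1 = −35 + 6·6
6⁻¹ ≡ 6 (mod 35), so k ≡ 6·0 ≡ 0 (mod 35).
x = 2 + 6·0 = 2.

2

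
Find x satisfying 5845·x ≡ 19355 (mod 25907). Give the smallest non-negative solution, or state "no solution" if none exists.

646

First find gcd(5845, 25907):
25907 = 4·5845 + 2527
5845 = 2·2527 + 791
2527 = 3·791 + 154
791 = 5·154 + 21
154 = 7·21 + 7
21 = 3·7 + 0
gcd = 7 and 7 | 19355, so solutions exist. Divide through by 7: 835x ≡ 2765 (mod 3701).
Now find 835⁻¹ mod 3701:
3701 = 4*835 + 361
835 = 2*361 + 113
361 = 3*113 + 22
113 = 5*22 + 3
22 = 7*3 + 1
3 = 3*1 + 0
Back-substitute:
1 = 22 − 7·3
1 = −7·113 + 36·22
1 = 36·361 − 115·113
1 = −115·835 + 266·361
1 = 266·3701 − 1179·835
So 835·(-1179) ≡ 1 (mod 3701), i.e. 835⁻¹ ≡ 2522.
Then x ≡ 2522·2765 ≡ 646 (mod 3701); the smallest non-negative solution is x = 646.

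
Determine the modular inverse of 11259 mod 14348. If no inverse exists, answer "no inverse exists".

Extended Euclidean algorithm:
14348 = 1·11259 + 3089
11259 = 3·3089 + 1992
3089 = 1·1992 + 1097
1992 = 1·1097 + 895
1097 = 1·895 + 202
895 = 4·202 + 87
202 = 2·87 + 28
87 = 3·28 + 3
28 = 9·3 + 1
3 = 3·1 + 0
gcd = 1, so the inverse exists. Back-substitute:
1 = 28 − 9·3
1 = −9·87 + 28·28
1 = 28·202 − 65·87
1 = −65·895 + 288·202
1 = 288·1097 − 353·895
1 = −353·1992 + 641·1097
1 = 641·3089 − 994·1992
1 = −994·11259 + 3623·3089
1 = 3623·14348 − 4617·11259
So 11259·(-4617) ≡ 1 (mod 14348), and -4617 ≡ 9731 (mod 14348).

9731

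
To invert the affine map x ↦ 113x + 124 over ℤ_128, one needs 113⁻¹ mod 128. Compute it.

gcd(128, 113) by repeated division:
128 = 1·113 + 15
113 = 7·15 + 8
15 = 1·8 + 7
8 = 1·7 + 1
7 = 7·1 + 0
Since gcd(113, 128) = 1, back-substitute to write 1 as a combination:
1 = 8 − 7
1 = −15 + 2·8
1 = 2·113 − 15·15
1 = −15·128 + 17·113
So 113·17 ≡ 1 (mod 128).

17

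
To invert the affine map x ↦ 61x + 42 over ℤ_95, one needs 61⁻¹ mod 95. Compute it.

Run Euclid on (95, 61):
95 = 1·61 + 34
61 = 1·34 + 27
34 = 1·27 + 7
27 = 3·7 + 6
7 = 1·6 + 1
6 = 6·1 + 0
gcd = 1, so the inverse exists. Back-substitute:
1 = 7 − 6
1 = −27 + 4·7
1 = 4·34 − 5·27
1 = −5·61 + 9·34
1 = 9·95 − 14·61
Thus 61·(-14) ≡ 1 (mod 95); reducing, -14 mod 95 = 81.

81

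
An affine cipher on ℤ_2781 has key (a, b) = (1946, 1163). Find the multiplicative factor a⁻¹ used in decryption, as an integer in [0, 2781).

1985

Extended Euclidean algorithm:
2781 = 1*1946 + 835
1946 = 2*835 + 276
835 = 3*276 + 7
276 = 39*7 + 3
7 = 2*3 + 1
3 = 3*1 + 0
Since gcd(1946, 2781) = 1, back-substitute to write 1 as a combination:
1 = 7 − 2·3
1 = −2·276 + 79·7
1 = 79·835 − 239·276
1 = −239·1946 + 557·835
1 = 557·2781 − 796·1946
So 1946·(-796) ≡ 1 (mod 2781), and -796 ≡ 1985 (mod 2781).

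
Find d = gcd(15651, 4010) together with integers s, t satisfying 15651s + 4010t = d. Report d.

1

Repeated division:
15651 = 3×4010 + 3621
4010 = 1×3621 + 389
3621 = 9×389 + 120
389 = 3×120 + 29
120 = 4×29 + 4
29 = 7×4 + 1
4 = 4×1 + 0
gcd(15651, 4010) = 1.
Working backward:
1 = 29 − 7·4
1 = −7·120 + 29·29
1 = 29·389 − 94·120
1 = −94·3621 + 875·389
1 = 875·4010 − 969·3621
1 = −969·15651 + 3782·4010
So 1 = (-969)·15651 + (3782)·4010.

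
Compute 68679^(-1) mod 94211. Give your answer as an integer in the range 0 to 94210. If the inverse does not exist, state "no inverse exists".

no inverse exists

Euclidean algorithm on 94211, 68679:
94211 = 1×68679 + 25532
68679 = 2×25532 + 17615
25532 = 1×17615 + 7917
17615 = 2×7917 + 1781
7917 = 4×1781 + 793
1781 = 2×793 + 195
793 = 4×195 + 13
195 = 15×13 + 0
gcd(68679, 94211) = 13 ≠ 1, so 68679 has no multiplicative inverse modulo 94211.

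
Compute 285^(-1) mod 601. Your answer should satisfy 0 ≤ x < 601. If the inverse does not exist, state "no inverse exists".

Apply the Euclidean algorithm to 601 and 285:
601 = 2*285 + 31
285 = 9*31 + 6
31 = 5*6 + 1
6 = 6*1 + 0
The gcd is 1. Working backward:
1 = 31 − 5·6
1 = −5·285 + 46·31
1 = 46·601 − 97·285
So 285·(-97) ≡ 1 (mod 601), and -97 ≡ 504 (mod 601).

504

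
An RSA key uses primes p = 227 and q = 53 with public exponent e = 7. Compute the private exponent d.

φ(n) = (p−1)(q−1) = 226·52 = 11752.
Need d with 7·d ≡ 1 (mod 11752). Apply the extended Euclidean algorithm:
11752 = 1678×7 + 6
7 = 1×6 + 1
6 = 6×1 + 0
Back-substitute:
1 = 7 − 6
1 = −11752 + 1679·7
So 7·1679 ≡ 1 (mod 11752), hence d = 1679.

1679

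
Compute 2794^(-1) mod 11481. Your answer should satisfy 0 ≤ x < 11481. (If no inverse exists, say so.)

gcd(11481, 2794) by repeated division:
11481 = 4×2794 + 305
2794 = 9×305 + 49
305 = 6×49 + 11
49 = 4×11 + 5
11 = 2×5 + 1
5 = 5×1 + 0
The gcd is 1. Working backward:
1 = 11 − 2·5
1 = −2·49 + 9·11
1 = 9·305 − 56·49
1 = −56·2794 + 513·305
1 = 513·11481 − 2108·2794
Hence 2794⁻¹ ≡ -2108 ≡ 9373 (mod 11481).

9373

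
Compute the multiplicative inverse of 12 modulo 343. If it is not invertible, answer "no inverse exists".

Extended Euclidean algorithm:
343 = 28*12 + 7
12 = 1*7 + 5
7 = 1*5 + 2
5 = 2*2 + 1
2 = 2*1 + 0
gcd = 1, so the inverse exists. Back-substitute:
1 = 5 − 2·2
1 = −2·7 + 3·5
1 = 3·12 − 5·7
1 = −5·343 + 143·12
So 12·143 ≡ 1 (mod 343).

143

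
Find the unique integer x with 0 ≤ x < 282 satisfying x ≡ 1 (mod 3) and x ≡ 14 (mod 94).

Write x = 1 + 3·k. Then 3·k ≡ 14 − 1 ≡ 13 (mod 94).
Need 3⁻¹ mod 94. Extended Euclid on (94, 3):
94 = 31*3 + 1
3 = 3*1 + 0
Back-substitute:
1 = 94 − 31·3
3⁻¹ ≡ 63 (mod 94), so k ≡ 63·13 ≡ 67 (mod 94).
x = 1 + 3·67 = 202.

202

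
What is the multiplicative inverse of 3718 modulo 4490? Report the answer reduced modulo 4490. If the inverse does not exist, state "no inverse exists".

Compute gcd(3718, 4490):
4490 = 1*3718 + 772
3718 = 4*772 + 630
772 = 1*630 + 142
630 = 4*142 + 62
142 = 2*62 + 18
62 = 3*18 + 8
18 = 2*8 + 2
8 = 4*2 + 0
gcd(3718, 4490) = 2 ≠ 1, so 3718 has no multiplicative inverse modulo 4490.

no inverse exists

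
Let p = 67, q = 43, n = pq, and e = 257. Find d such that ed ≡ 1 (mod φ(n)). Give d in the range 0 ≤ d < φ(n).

φ(n) = (p−1)(q−1) = 66·42 = 2772.
Need d with 257·d ≡ 1 (mod 2772). Apply the extended Euclidean algorithm:
2772 = 10*257 + 202
257 = 1*202 + 55
202 = 3*55 + 37
55 = 1*37 + 18
37 = 2*18 + 1
18 = 18*1 + 0
Back-substitute:
1 = 37 − 2·18
1 = −2·55 + 3·37
1 = 3·202 − 11·55
1 = −11·257 + 14·202
1 = 14·2772 − 151·257
So 257·(-151) ≡ 1 (mod 2772), hence d ≡ -151 ≡ 2621 (mod 2772).

2621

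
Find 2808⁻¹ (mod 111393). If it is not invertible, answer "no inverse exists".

Euclidean algorithm on 111393, 2808:
111393 = 39·2808 + 1881
2808 = 1·1881 + 927
1881 = 2·927 + 27
927 = 34·27 + 9
27 = 3·9 + 0
The gcd is 9, not 1, hence no inverse exists.

no inverse exists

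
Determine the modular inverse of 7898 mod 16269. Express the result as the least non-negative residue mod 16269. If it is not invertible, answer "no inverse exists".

no inverse exists

Compute gcd(7898, 16269):
16269 = 2×7898 + 473
7898 = 16×473 + 330
473 = 1×330 + 143
330 = 2×143 + 44
143 = 3×44 + 11
44 = 4×11 + 0
gcd(7898, 16269) = 11 ≠ 1, so 7898 has no multiplicative inverse modulo 16269.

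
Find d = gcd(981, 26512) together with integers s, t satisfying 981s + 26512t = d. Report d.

1

Repeated division:
26512 = 27·981 + 25
981 = 39·25 + 6
25 = 4·6 + 1
6 = 6·1 + 0
gcd(981, 26512) = 1.
Back-substituting:
1 = 25 − 4·6
1 = −4·981 + 157·25
1 = 157·26512 − 4243·981
So 1 = (157)·26512 + (-4243)·981.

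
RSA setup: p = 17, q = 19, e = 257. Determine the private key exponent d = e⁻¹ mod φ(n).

65

φ(n) = (p−1)(q−1) = 16·18 = 288.
Need d with 257·d ≡ 1 (mod 288). Apply the extended Euclidean algorithm:
288 = 1·257 + 31
257 = 8·31 + 9
31 = 3·9 + 4
9 = 2·4 + 1
4 = 4·1 + 0
Back-substitute:
1 = 9 − 2·4
1 = −2·31 + 7·9
1 = 7·257 − 58·31
1 = −58·288 + 65·257
So 257·65 ≡ 1 (mod 288), hence d = 65.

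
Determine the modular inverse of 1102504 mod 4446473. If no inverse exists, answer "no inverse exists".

3366962

Run Euclid on (4446473, 1102504):
4446473 = 4*1102504 + 36457
1102504 = 30*36457 + 8794
36457 = 4*8794 + 1281
8794 = 6*1281 + 1108
1281 = 1*1108 + 173
1108 = 6*173 + 70
173 = 2*70 + 33
70 = 2*33 + 4
33 = 8*4 + 1
4 = 4*1 + 0
gcd = 1, so the inverse exists. Back-substitute:
1 = 33 − 8·4
1 = −8·70 + 17·33
1 = 17·173 − 42·70
1 = −42·1108 + 269·173
1 = 269·1281 − 311·1108
1 = −311·8794 + 2135·1281
1 = 2135·36457 − 8851·8794
1 = −8851·1102504 + 267665·36457
1 = 267665·4446473 − 1079511·1102504
Thus 1102504·(-1079511) ≡ 1 (mod 4446473); reducing, -1079511 mod 4446473 = 3366962.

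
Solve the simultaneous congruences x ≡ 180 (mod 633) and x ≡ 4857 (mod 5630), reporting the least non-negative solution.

1727637

Write x = 180 + 633·k. Then 633·k ≡ 4857 − 180 ≡ 4677 (mod 5630).
Need 633⁻¹ mod 5630. Extended Euclid on (5630, 633):
5630 = 8×633 + 566
633 = 1×566 + 67
566 = 8×67 + 30
67 = 2×30 + 7
30 = 4×7 + 2
7 = 3×2 + 1
2 = 2×1 + 0
Back-substitute:
1 = 7 − 3·2
1 = −3·30 + 13·7
1 = 13·67 − 29·30
1 = −29·566 + 245·67
1 = 245·633 − 274·566
1 = −274·5630 + 2437·633
633⁻¹ ≡ 2437 (mod 5630), so k ≡ 2437·4677 ≡ 2729 (mod 5630).
x = 180 + 633·2729 = 1727637.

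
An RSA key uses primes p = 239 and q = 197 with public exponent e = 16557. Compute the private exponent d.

2685

φ(n) = (p−1)(q−1) = 238·196 = 46648.
Need d with 16557·d ≡ 1 (mod 46648). Apply the extended Euclidean algorithm:
46648 = 2·16557 + 13534
16557 = 1·13534 + 3023
13534 = 4·3023 + 1442
3023 = 2·1442 + 139
1442 = 10·139 + 52
139 = 2·52 + 35
52 = 1·35 + 17
35 = 2·17 + 1
17 = 17·1 + 0
Back-substitute:
1 = 35 − 2·17
1 = −2·52 + 3·35
1 = 3·139 − 8·52
1 = −8·1442 + 83·139
1 = 83·3023 − 174·1442
1 = −174·13534 + 779·3023
1 = 779·16557 − 953·13534
1 = −953·46648 + 2685·16557
So 16557·2685 ≡ 1 (mod 46648), hence d = 2685.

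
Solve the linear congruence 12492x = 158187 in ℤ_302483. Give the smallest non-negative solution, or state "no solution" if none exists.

First find gcd(12492, 302483):
302483 = 24*12492 + 2675
12492 = 4*2675 + 1792
2675 = 1*1792 + 883
1792 = 2*883 + 26
883 = 33*26 + 25
26 = 1*25 + 1
25 = 25*1 + 0
gcd = 1, so a unique solution mod 302483 exists.
Back-substitute for the Bézout coefficients:
1 = 26 − 25
1 = −883 + 34·26
1 = 34·1792 − 69·883
1 = −69·2675 + 103·1792
1 = 103·12492 − 481·2675
1 = −481·302483 + 11647·12492
So 12492·(11647) ≡ 1 (mod 302483), giving 12492⁻¹ ≡ 11647.
x ≡ 12492⁻¹·158187 ≡ 11647·158187 ≡ 282519 (mod 302483).

282519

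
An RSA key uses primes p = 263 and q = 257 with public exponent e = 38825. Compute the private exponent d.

φ(n) = (p−1)(q−1) = 262·256 = 67072.
Need d with 38825·d ≡ 1 (mod 67072). Apply the extended Euclidean algorithm:
67072 = 1·38825 + 28247
38825 = 1·28247 + 10578
28247 = 2·10578 + 7091
10578 = 1·7091 + 3487
7091 = 2·3487 + 117
3487 = 29·117 + 94
117 = 1·94 + 23
94 = 4·23 + 2
23 = 11·2 + 1
2 = 2·1 + 0
Back-substitute:
1 = 23 − 11·2
1 = −11·94 + 45·23
1 = 45·117 − 56·94
1 = −56·3487 + 1669·117
1 = 1669·7091 − 3394·3487
1 = −3394·10578 + 5063·7091
1 = 5063·28247 − 13520·10578
1 = −13520·38825 + 18583·28247
1 = 18583·67072 − 32103·38825
So 38825·(-32103) ≡ 1 (mod 67072), hence d ≡ -32103 ≡ 34969 (mod 67072).

34969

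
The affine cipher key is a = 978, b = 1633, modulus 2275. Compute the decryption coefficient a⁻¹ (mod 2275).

Extended Euclidean algorithm:
2275 = 2·978 + 319
978 = 3·319 + 21
319 = 15·21 + 4
21 = 5·4 + 1
4 = 4·1 + 0
gcd = 1, so the inverse exists. Back-substitute:
1 = 21 − 5·4
1 = −5·319 + 76·21
1 = 76·978 − 233·319
1 = −233·2275 + 542·978
So 978·542 ≡ 1 (mod 2275).

542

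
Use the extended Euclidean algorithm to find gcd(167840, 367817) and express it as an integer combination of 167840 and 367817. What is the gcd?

Apply Euclid's algorithm to 367817 and 167840:
367817 = 2×167840 + 32137
167840 = 5×32137 + 7155
32137 = 4×7155 + 3517
7155 = 2×3517 + 121
3517 = 29×121 + 8
121 = 15×8 + 1
8 = 8×1 + 0
gcd(167840, 367817) = 1.
Back-substituting:
1 = 121 − 15·8
1 = −15·3517 + 436·121
1 = 436·7155 − 887·3517
1 = −887·32137 + 3984·7155
1 = 3984·167840 − 20807·32137
1 = −20807·367817 + 45598·167840
So 1 = (-20807)·367817 + (45598)·167840.

1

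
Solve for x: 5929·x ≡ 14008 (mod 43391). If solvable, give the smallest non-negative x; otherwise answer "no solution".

First find gcd(5929, 43391):
43391 = 7×5929 + 1888
5929 = 3×1888 + 265
1888 = 7×265 + 33
265 = 8×33 + 1
33 = 33×1 + 0
gcd = 1, so a unique solution mod 43391 exists.
Back-substitute for the Bézout coefficients:
1 = 265 − 8·33
1 = −8·1888 + 57·265
1 = 57·5929 − 179·1888
1 = −179·43391 + 1310·5929
So 5929·(1310) ≡ 1 (mod 43391), giving 5929⁻¹ ≡ 1310.
x ≡ 5929⁻¹·14008 ≡ 1310·14008 ≡ 39478 (mod 43391).

39478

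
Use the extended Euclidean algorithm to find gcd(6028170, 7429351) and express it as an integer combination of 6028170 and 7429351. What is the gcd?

Repeated division:
7429351 = 1·6028170 + 1401181
6028170 = 4·1401181 + 423446
1401181 = 3·423446 + 130843
423446 = 3·130843 + 30917
130843 = 4·30917 + 7175
30917 = 4·7175 + 2217
7175 = 3·2217 + 524
2217 = 4·524 + 121
524 = 4·121 + 40
121 = 3·40 + 1
40 = 40·1 + 0
gcd(6028170, 7429351) = 1.
Back-substituting:
1 = 121 − 3·40
1 = −3·524 + 13·121
1 = 13·2217 − 55·524
1 = −55·7175 + 178·2217
1 = 178·30917 − 767·7175
1 = −767·130843 + 3246·30917
1 = 3246·423446 − 10505·130843
1 = −10505·1401181 + 34761·423446
1 = 34761·6028170 − 149549·1401181
1 = −149549·7429351 + 184310·6028170
So 1 = (-149549)·7429351 + (184310)·6028170.

1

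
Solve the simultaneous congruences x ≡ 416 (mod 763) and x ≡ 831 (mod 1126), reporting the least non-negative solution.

420829

Write x = 416 + 763·k. Then 763·k ≡ 831 − 416 ≡ 415 (mod 1126).
Need 763⁻¹ mod 1126. Extended Euclid on (1126, 763):
1126 = 1*763 + 363
763 = 2*363 + 37
363 = 9*37 + 30
37 = 1*30 + 7
30 = 4*7 + 2
7 = 3*2 + 1
2 = 2*1 + 0
Back-substitute:
1 = 7 − 3·2
1 = −3·30 + 13·7
1 = 13·37 − 16·30
1 = −16·363 + 157·37
1 = 157·763 − 330·363
1 = −330·1126 + 487·763
763⁻¹ ≡ 487 (mod 1126), so k ≡ 487·415 ≡ 551 (mod 1126).
x = 416 + 763·551 = 420829.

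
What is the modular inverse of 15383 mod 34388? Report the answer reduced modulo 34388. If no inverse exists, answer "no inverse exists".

Run Euclid on (34388, 15383):
34388 = 2×15383 + 3622
15383 = 4×3622 + 895
3622 = 4×895 + 42
895 = 21×42 + 13
42 = 3×13 + 3
13 = 4×3 + 1
3 = 3×1 + 0
The gcd is 1. Working backward:
1 = 13 − 4·3
1 = −4·42 + 13·13
1 = 13·895 − 277·42
1 = −277·3622 + 1121·895
1 = 1121·15383 − 4761·3622
1 = −4761·34388 + 10643·15383
So 15383·10643 ≡ 1 (mod 34388).

10643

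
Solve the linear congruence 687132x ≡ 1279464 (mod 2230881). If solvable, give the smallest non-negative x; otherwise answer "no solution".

First find gcd(687132, 2230881):
2230881 = 3*687132 + 169485
687132 = 4*169485 + 9192
169485 = 18*9192 + 4029
9192 = 2*4029 + 1134
4029 = 3*1134 + 627
1134 = 1*627 + 507
627 = 1*507 + 120
507 = 4*120 + 27
120 = 4*27 + 12
27 = 2*12 + 3
12 = 4*3 + 0
gcd = 3 and 3 | 1279464, so solutions exist. Divide through by 3: 229044x ≡ 426488 (mod 743627).
Now find 229044⁻¹ mod 743627:
743627 = 3·229044 + 56495
229044 = 4·56495 + 3064
56495 = 18·3064 + 1343
3064 = 2·1343 + 378
1343 = 3·378 + 209
378 = 1·209 + 169
209 = 1·169 + 40
169 = 4·40 + 9
40 = 4·9 + 4
9 = 2·4 + 1
4 = 4·1 + 0
Back-substitute:
1 = 9 − 2·4
1 = −2·40 + 9·9
1 = 9·169 − 38·40
1 = −38·209 + 47·169
1 = 47·378 − 85·209
1 = −85·1343 + 302·378
1 = 302·3064 − 689·1343
1 = −689·56495 + 12704·3064
1 = 12704·229044 − 51505·56495
1 = −51505·743627 + 167219·229044
So 229044⁻¹ ≡ 167219 (mod 743627).
Then x ≡ 167219·426488 ≡ 93064 (mod 743627); the smallest non-negative solution is x = 93064.

93064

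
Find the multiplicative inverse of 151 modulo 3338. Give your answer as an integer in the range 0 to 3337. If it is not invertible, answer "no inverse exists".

1459

Apply the Euclidean algorithm to 3338 and 151:
3338 = 22×151 + 16
151 = 9×16 + 7
16 = 2×7 + 2
7 = 3×2 + 1
2 = 2×1 + 0
gcd = 1, so the inverse exists. Back-substitute:
1 = 7 − 3·2
1 = −3·16 + 7·7
1 = 7·151 − 66·16
1 = −66·3338 + 1459·151
So 151·1459 ≡ 1 (mod 3338).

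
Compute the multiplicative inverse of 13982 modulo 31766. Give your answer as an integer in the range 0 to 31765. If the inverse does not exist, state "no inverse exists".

Compute gcd(13982, 31766):
31766 = 2·13982 + 3802
13982 = 3·3802 + 2576
3802 = 1·2576 + 1226
2576 = 2·1226 + 124
1226 = 9·124 + 110
124 = 1·110 + 14
110 = 7·14 + 12
14 = 1·12 + 2
12 = 6·2 + 0
Since gcd = 2 > 1, 13982 is not a unit mod 31766.

no inverse exists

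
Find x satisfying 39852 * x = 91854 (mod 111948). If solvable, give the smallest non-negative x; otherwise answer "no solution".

gcd(39852, 111948):
111948 = 2*39852 + 32244
39852 = 1*32244 + 7608
32244 = 4*7608 + 1812
7608 = 4*1812 + 360
1812 = 5*360 + 12
360 = 30*12 + 0
gcd = 12, but 12 ∤ 91854, so the congruence has no solution.

no solution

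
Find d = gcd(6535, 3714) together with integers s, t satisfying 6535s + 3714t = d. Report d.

1

Euclidean algorithm:
6535 = 1*3714 + 2821
3714 = 1*2821 + 893
2821 = 3*893 + 142
893 = 6*142 + 41
142 = 3*41 + 19
41 = 2*19 + 3
19 = 6*3 + 1
3 = 3*1 + 0
gcd(6535, 3714) = 1.
Back-substituting:
1 = 19 − 6·3
1 = −6·41 + 13·19
1 = 13·142 − 45·41
1 = −45·893 + 283·142
1 = 283·2821 − 894·893
1 = −894·3714 + 1177·2821
1 = 1177·6535 − 2071·3714
So 1 = (1177)·6535 + (-2071)·3714.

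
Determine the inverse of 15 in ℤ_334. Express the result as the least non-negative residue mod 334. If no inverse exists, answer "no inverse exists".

gcd(334, 15) by repeated division:
334 = 22*15 + 4
15 = 3*4 + 3
4 = 1*3 + 1
3 = 3*1 + 0
Since gcd(15, 334) = 1, back-substitute to write 1 as a combination:
1 = 4 − 3
1 = −15 + 4·4
1 = 4·334 − 89·15
Thus 15·(-89) ≡ 1 (mod 334); reducing, -89 mod 334 = 245.

245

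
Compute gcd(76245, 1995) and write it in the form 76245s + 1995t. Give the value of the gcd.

Repeated division:
76245 = 38·1995 + 435
1995 = 4·435 + 255
435 = 1·255 + 180
255 = 1·180 + 75
180 = 2·75 + 30
75 = 2·30 + 15
30 = 2·15 + 0
gcd(76245, 1995) = 15.
Back-substituting:
15 = 75 − 2·30
15 = −2·180 + 5·75
15 = 5·255 − 7·180
15 = −7·435 + 12·255
15 = 12·1995 − 55·435
15 = −55·76245 + 2102·1995
So 15 = (-55)·76245 + (2102)·1995.

15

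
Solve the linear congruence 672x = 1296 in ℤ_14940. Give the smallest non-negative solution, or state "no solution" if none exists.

1158

First find gcd(672, 14940):
14940 = 22*672 + 156
672 = 4*156 + 48
156 = 3*48 + 12
48 = 4*12 + 0
gcd = 12 and 12 | 1296, so solutions exist. Divide through by 12: 56x ≡ 108 (mod 1245).
Now find 56⁻¹ mod 1245:
1245 = 22*56 + 13
56 = 4*13 + 4
13 = 3*4 + 1
4 = 4*1 + 0
Back-substitute:
1 = 13 − 3·4
1 = −3·56 + 13·13
1 = 13·1245 − 289·56
So 56·(-289) ≡ 1 (mod 1245), i.e. 56⁻¹ ≡ 956.
Then x ≡ 956·108 ≡ 1158 (mod 1245); the smallest non-negative solution is x = 1158.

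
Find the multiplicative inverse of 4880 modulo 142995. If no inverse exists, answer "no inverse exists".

no inverse exists

Euclidean algorithm on 142995, 4880:
142995 = 29×4880 + 1475
4880 = 3×1475 + 455
1475 = 3×455 + 110
455 = 4×110 + 15
110 = 7×15 + 5
15 = 3×5 + 0
Since gcd = 5 > 1, 4880 is not a unit mod 142995.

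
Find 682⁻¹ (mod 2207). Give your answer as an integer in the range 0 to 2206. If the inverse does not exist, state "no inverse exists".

1220

gcd(2207, 682) by repeated division:
2207 = 3×682 + 161
682 = 4×161 + 38
161 = 4×38 + 9
38 = 4×9 + 2
9 = 4×2 + 1
2 = 2×1 + 0
The gcd is 1. Working backward:
1 = 9 − 4·2
1 = −4·38 + 17·9
1 = 17·161 − 72·38
1 = −72·682 + 305·161
1 = 305·2207 − 987·682
Thus 682·(-987) ≡ 1 (mod 2207); reducing, -987 mod 2207 = 1220.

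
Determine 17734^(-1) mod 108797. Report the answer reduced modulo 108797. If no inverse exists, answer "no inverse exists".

Extended Euclidean algorithm:
108797 = 6×17734 + 2393
17734 = 7×2393 + 983
2393 = 2×983 + 427
983 = 2×427 + 129
427 = 3×129 + 40
129 = 3×40 + 9
40 = 4×9 + 4
9 = 2×4 + 1
4 = 4×1 + 0
The gcd is 1. Working backward:
1 = 9 − 2·4
1 = −2·40 + 9·9
1 = 9·129 − 29·40
1 = −29·427 + 96·129
1 = 96·983 − 221·427
1 = −221·2393 + 538·983
1 = 538·17734 − 3987·2393
1 = −3987·108797 + 24460·17734
So 17734·24460 ≡ 1 (mod 108797).

24460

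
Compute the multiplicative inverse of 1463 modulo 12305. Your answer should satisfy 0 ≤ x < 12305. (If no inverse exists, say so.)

Run Euclid on (12305, 1463):
12305 = 8*1463 + 601
1463 = 2*601 + 261
601 = 2*261 + 79
261 = 3*79 + 24
79 = 3*24 + 7
24 = 3*7 + 3
7 = 2*3 + 1
3 = 3*1 + 0
The gcd is 1. Working backward:
1 = 7 − 2·3
1 = −2·24 + 7·7
1 = 7·79 − 23·24
1 = −23·261 + 76·79
1 = 76·601 − 175·261
1 = −175·1463 + 426·601
1 = 426·12305 − 3583·1463
So 1463·(-3583) ≡ 1 (mod 12305), and -3583 ≡ 8722 (mod 12305).

8722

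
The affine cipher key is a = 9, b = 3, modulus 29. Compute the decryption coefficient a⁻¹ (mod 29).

13

gcd(29, 9) by repeated division:
29 = 3×9 + 2
9 = 4×2 + 1
2 = 2×1 + 0
Since gcd(9, 29) = 1, back-substitute to write 1 as a combination:
1 = 9 − 4·2
1 = −4·29 + 13·9
So 9·13 ≡ 1 (mod 29).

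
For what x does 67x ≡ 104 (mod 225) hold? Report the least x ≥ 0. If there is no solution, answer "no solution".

62

First find gcd(67, 225):
225 = 3×67 + 24
67 = 2×24 + 19
24 = 1×19 + 5
19 = 3×5 + 4
5 = 1×4 + 1
4 = 4×1 + 0
gcd = 1, so a unique solution mod 225 exists.
Back-substitute for the Bézout coefficients:
1 = 5 − 4
1 = −19 + 4·5
1 = 4·24 − 5·19
1 = −5·67 + 14·24
1 = 14·225 − 47·67
So 67·(-47) ≡ 1 (mod 225), giving 67⁻¹ ≡ 178.
x ≡ 67⁻¹·104 ≡ 178·104 ≡ 62 (mod 225).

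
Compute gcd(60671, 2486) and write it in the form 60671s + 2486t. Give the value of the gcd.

1

Repeated division:
60671 = 24*2486 + 1007
2486 = 2*1007 + 472
1007 = 2*472 + 63
472 = 7*63 + 31
63 = 2*31 + 1
31 = 31*1 + 0
gcd(60671, 2486) = 1.
Back-substituting:
1 = 63 − 2·31
1 = −2·472 + 15·63
1 = 15·1007 − 32·472
1 = −32·2486 + 79·1007
1 = 79·60671 − 1928·2486
So 1 = (79)·60671 + (-1928)·2486.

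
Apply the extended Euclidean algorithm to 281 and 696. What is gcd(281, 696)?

Apply Euclid's algorithm to 696 and 281:
696 = 2*281 + 134
281 = 2*134 + 13
134 = 10*13 + 4
13 = 3*4 + 1
4 = 4*1 + 0
gcd(281, 696) = 1.
Working backward:
1 = 13 − 3·4
1 = −3·134 + 31·13
1 = 31·281 − 65·134
1 = −65·696 + 161·281
So 1 = (-65)·696 + (161)·281.

1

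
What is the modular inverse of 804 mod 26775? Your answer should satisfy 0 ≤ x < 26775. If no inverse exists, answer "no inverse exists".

no inverse exists

Compute gcd(804, 26775):
26775 = 33*804 + 243
804 = 3*243 + 75
243 = 3*75 + 18
75 = 4*18 + 3
18 = 6*3 + 0
The gcd is 3, not 1, hence no inverse exists.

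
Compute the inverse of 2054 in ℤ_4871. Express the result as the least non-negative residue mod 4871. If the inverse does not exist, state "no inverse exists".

1596

Extended Euclidean algorithm:
4871 = 2×2054 + 763
2054 = 2×763 + 528
763 = 1×528 + 235
528 = 2×235 + 58
235 = 4×58 + 3
58 = 19×3 + 1
3 = 3×1 + 0
Since gcd(2054, 4871) = 1, back-substitute to write 1 as a combination:
1 = 58 − 19·3
1 = −19·235 + 77·58
1 = 77·528 − 173·235
1 = −173·763 + 250·528
1 = 250·2054 − 673·763
1 = −673·4871 + 1596·2054
So 2054·1596 ≡ 1 (mod 4871).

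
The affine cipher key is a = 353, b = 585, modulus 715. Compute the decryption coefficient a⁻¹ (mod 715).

Run Euclid on (715, 353):
715 = 2*353 + 9
353 = 39*9 + 2
9 = 4*2 + 1
2 = 2*1 + 0
Since gcd(353, 715) = 1, back-substitute to write 1 as a combination:
1 = 9 − 4·2
1 = −4·353 + 157·9
1 = 157·715 − 318·353
So 353·(-318) ≡ 1 (mod 715), and -318 ≡ 397 (mod 715).

397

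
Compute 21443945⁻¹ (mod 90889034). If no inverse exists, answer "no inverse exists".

79806473

Extended Euclidean algorithm:
90889034 = 4*21443945 + 5113254
21443945 = 4*5113254 + 990929
5113254 = 5*990929 + 158609
990929 = 6*158609 + 39275
158609 = 4*39275 + 1509
39275 = 26*1509 + 41
1509 = 36*41 + 33
41 = 1*33 + 8
33 = 4*8 + 1
8 = 8*1 + 0
gcd = 1, so the inverse exists. Back-substitute:
1 = 33 − 4·8
1 = −4·41 + 5·33
1 = 5·1509 − 184·41
1 = −184·39275 + 4789·1509
1 = 4789·158609 − 19340·39275
1 = −19340·990929 + 120829·158609
1 = 120829·5113254 − 623485·990929
1 = −623485·21443945 + 2614769·5113254
1 = 2614769·90889034 − 11082561·21443945
So 21443945·(-11082561) ≡ 1 (mod 90889034), and -11082561 ≡ 79806473 (mod 90889034).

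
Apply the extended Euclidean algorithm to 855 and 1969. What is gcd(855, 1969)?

1

Apply Euclid's algorithm to 1969 and 855:
1969 = 2×855 + 259
855 = 3×259 + 78
259 = 3×78 + 25
78 = 3×25 + 3
25 = 8×3 + 1
3 = 3×1 + 0
gcd(855, 1969) = 1.
Working backward:
1 = 25 − 8·3
1 = −8·78 + 25·25
1 = 25·259 − 83·78
1 = −83·855 + 274·259
1 = 274·1969 − 631·855
So 1 = (274)·1969 + (-631)·855.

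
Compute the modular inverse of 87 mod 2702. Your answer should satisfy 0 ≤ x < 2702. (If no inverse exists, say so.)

1615

Extended Euclidean algorithm:
2702 = 31×87 + 5
87 = 17×5 + 2
5 = 2×2 + 1
2 = 2×1 + 0
Since gcd(87, 2702) = 1, back-substitute to write 1 as a combination:
1 = 5 − 2·2
1 = −2·87 + 35·5
1 = 35·2702 − 1087·87
Thus 87·(-1087) ≡ 1 (mod 2702); reducing, -1087 mod 2702 = 1615.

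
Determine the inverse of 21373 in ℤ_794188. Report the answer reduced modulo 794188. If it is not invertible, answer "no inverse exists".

Run Euclid on (794188, 21373):
794188 = 37×21373 + 3387
21373 = 6×3387 + 1051
3387 = 3×1051 + 234
1051 = 4×234 + 115
234 = 2×115 + 4
115 = 28×4 + 3
4 = 1×3 + 1
3 = 3×1 + 0
gcd = 1, so the inverse exists. Back-substitute:
1 = 4 − 3
1 = −115 + 29·4
1 = 29·234 − 59·115
1 = −59·1051 + 265·234
1 = 265·3387 − 854·1051
1 = −854·21373 + 5389·3387
1 = 5389·794188 − 200247·21373
Hence 21373⁻¹ ≡ -200247 ≡ 593941 (mod 794188).

593941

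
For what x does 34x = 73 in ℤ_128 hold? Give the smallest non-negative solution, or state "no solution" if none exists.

no solution

gcd(34, 128):
128 = 3×34 + 26
34 = 1×26 + 8
26 = 3×8 + 2
8 = 4×2 + 0
gcd = 2, but 2 ∤ 73, so the congruence has no solution.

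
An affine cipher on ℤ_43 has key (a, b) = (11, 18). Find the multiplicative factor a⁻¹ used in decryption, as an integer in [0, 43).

Run Euclid on (43, 11):
43 = 3*11 + 10
11 = 1*10 + 1
10 = 10*1 + 0
Since gcd(11, 43) = 1, back-substitute to write 1 as a combination:
1 = 11 − 10
1 = −43 + 4·11
So 11·4 ≡ 1 (mod 43).

4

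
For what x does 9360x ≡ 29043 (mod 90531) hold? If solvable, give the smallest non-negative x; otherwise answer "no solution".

2779

First find gcd(9360, 90531):
90531 = 9×9360 + 6291
9360 = 1×6291 + 3069
6291 = 2×3069 + 153
3069 = 20×153 + 9
153 = 17×9 + 0
gcd = 9 and 9 | 29043, so solutions exist. Divide through by 9: 1040x ≡ 3227 (mod 10059).
Now find 1040⁻¹ mod 10059:
10059 = 9*1040 + 699
1040 = 1*699 + 341
699 = 2*341 + 17
341 = 20*17 + 1
17 = 17*1 + 0
Back-substitute:
1 = 341 − 20·17
1 = −20·699 + 41·341
1 = 41·1040 − 61·699
1 = −61·10059 + 590·1040
So 1040⁻¹ ≡ 590 (mod 10059).
Then x ≡ 590·3227 ≡ 2779 (mod 10059); the smallest non-negative solution is x = 2779.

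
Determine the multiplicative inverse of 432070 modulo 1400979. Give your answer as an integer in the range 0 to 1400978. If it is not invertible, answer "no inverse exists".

gcd(1400979, 432070) by repeated division:
1400979 = 3*432070 + 104769
432070 = 4*104769 + 12994
104769 = 8*12994 + 817
12994 = 15*817 + 739
817 = 1*739 + 78
739 = 9*78 + 37
78 = 2*37 + 4
37 = 9*4 + 1
4 = 4*1 + 0
gcd = 1, so the inverse exists. Back-substitute:
1 = 37 − 9·4
1 = −9·78 + 19·37
1 = 19·739 − 180·78
1 = −180·817 + 199·739
1 = 199·12994 − 3165·817
1 = −3165·104769 + 25519·12994
1 = 25519·432070 − 105241·104769
1 = −105241·1400979 + 341242·432070
So 432070·341242 ≡ 1 (mod 1400979).

341242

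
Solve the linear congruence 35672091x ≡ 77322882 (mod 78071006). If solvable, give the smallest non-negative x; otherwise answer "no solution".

First find gcd(35672091, 78071006):
78071006 = 2*35672091 + 6726824
35672091 = 5*6726824 + 2037971
6726824 = 3*2037971 + 612911
2037971 = 3*612911 + 199238
612911 = 3*199238 + 15197
199238 = 13*15197 + 1677
15197 = 9*1677 + 104
1677 = 16*104 + 13
104 = 8*13 + 0
gcd = 13 and 13 | 77322882, so solutions exist. Divide through by 13: 2744007x ≡ 5947914 (mod 6005462).
Now find 2744007⁻¹ mod 6005462:
6005462 = 2×2744007 + 517448
2744007 = 5×517448 + 156767
517448 = 3×156767 + 47147
156767 = 3×47147 + 15326
47147 = 3×15326 + 1169
15326 = 13×1169 + 129
1169 = 9×129 + 8
129 = 16×8 + 1
8 = 8×1 + 0
Back-substitute:
1 = 129 − 16·8
1 = −16·1169 + 145·129
1 = 145·15326 − 1901·1169
1 = −1901·47147 + 5848·15326
1 = 5848·156767 − 19445·47147
1 = −19445·517448 + 64183·156767
1 = 64183·2744007 − 340360·517448
1 = −340360·6005462 + 744903·2744007
So 2744007⁻¹ ≡ 744903 (mod 6005462).
Then x ≡ 744903·5947914 ≡ 5315374 (mod 6005462); the smallest non-negative solution is x = 5315374.

5315374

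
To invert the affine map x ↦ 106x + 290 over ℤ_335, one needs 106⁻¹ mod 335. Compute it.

256

gcd(335, 106) by repeated division:
335 = 3×106 + 17
106 = 6×17 + 4
17 = 4×4 + 1
4 = 4×1 + 0
gcd = 1, so the inverse exists. Back-substitute:
1 = 17 − 4·4
1 = −4·106 + 25·17
1 = 25·335 − 79·106
Thus 106·(-79) ≡ 1 (mod 335); reducing, -79 mod 335 = 256.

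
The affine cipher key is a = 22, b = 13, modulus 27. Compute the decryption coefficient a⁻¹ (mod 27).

Run Euclid on (27, 22):
27 = 1*22 + 5
22 = 4*5 + 2
5 = 2*2 + 1
2 = 2*1 + 0
The gcd is 1. Working backward:
1 = 5 − 2·2
1 = −2·22 + 9·5
1 = 9·27 − 11·22
Thus 22·(-11) ≡ 1 (mod 27); reducing, -11 mod 27 = 16.

16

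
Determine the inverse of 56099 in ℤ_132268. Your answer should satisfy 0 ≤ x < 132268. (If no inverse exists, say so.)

gcd(132268, 56099) by repeated division:
132268 = 2·56099 + 20070
56099 = 2·20070 + 15959
20070 = 1·15959 + 4111
15959 = 3·4111 + 3626
4111 = 1·3626 + 485
3626 = 7·485 + 231
485 = 2·231 + 23
231 = 10·23 + 1
23 = 23·1 + 0
The gcd is 1. Working backward:
1 = 231 − 10·23
1 = −10·485 + 21·231
1 = 21·3626 − 157·485
1 = −157·4111 + 178·3626
1 = 178·15959 − 691·4111
1 = −691·20070 + 869·15959
1 = 869·56099 − 2429·20070
1 = −2429·132268 + 5727·56099
So 56099·5727 ≡ 1 (mod 132268).

5727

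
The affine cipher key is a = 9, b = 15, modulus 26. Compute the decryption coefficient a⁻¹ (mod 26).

3

Run Euclid on (26, 9):
26 = 2·9 + 8
9 = 1·8 + 1
8 = 8·1 + 0
gcd = 1, so the inverse exists. Back-substitute:
1 = 9 − 8
1 = −26 + 3·9
So 9·3 ≡ 1 (mod 26).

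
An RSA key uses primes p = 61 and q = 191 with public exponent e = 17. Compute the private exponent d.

φ(n) = (p−1)(q−1) = 60·190 = 11400.
Need d with 17·d ≡ 1 (mod 11400). Apply the extended Euclidean algorithm:
11400 = 670*17 + 10
17 = 1*10 + 7
10 = 1*7 + 3
7 = 2*3 + 1
3 = 3*1 + 0
Back-substitute:
1 = 7 − 2·3
1 = −2·10 + 3·7
1 = 3·17 − 5·10
1 = −5·11400 + 3353·17
So 17·3353 ≡ 1 (mod 11400), hence d = 3353.

3353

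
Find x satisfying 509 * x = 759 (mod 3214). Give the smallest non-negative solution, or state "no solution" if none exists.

2603

First find gcd(509, 3214):
3214 = 6·509 + 160
509 = 3·160 + 29
160 = 5·29 + 15
29 = 1·15 + 14
15 = 1·14 + 1
14 = 14·1 + 0
gcd = 1, so a unique solution mod 3214 exists.
Back-substitute for the Bézout coefficients:
1 = 15 − 14
1 = −29 + 2·15
1 = 2·160 − 11·29
1 = −11·509 + 35·160
1 = 35·3214 − 221·509
So 509·(-221) ≡ 1 (mod 3214), giving 509⁻¹ ≡ 2993.
x ≡ 509⁻¹·759 ≡ 2993·759 ≡ 2603 (mod 3214).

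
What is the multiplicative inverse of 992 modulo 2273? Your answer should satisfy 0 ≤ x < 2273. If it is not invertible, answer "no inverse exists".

Run Euclid on (2273, 992):
2273 = 2*992 + 289
992 = 3*289 + 125
289 = 2*125 + 39
125 = 3*39 + 8
39 = 4*8 + 7
8 = 1*7 + 1
7 = 7*1 + 0
gcd = 1, so the inverse exists. Back-substitute:
1 = 8 − 7
1 = −39 + 5·8
1 = 5·125 − 16·39
1 = −16·289 + 37·125
1 = 37·992 − 127·289
1 = −127·2273 + 291·992
So 992·291 ≡ 1 (mod 2273).

291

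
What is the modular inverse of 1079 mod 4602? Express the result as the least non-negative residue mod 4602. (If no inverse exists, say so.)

Euclidean algorithm on 4602, 1079:
4602 = 4×1079 + 286
1079 = 3×286 + 221
286 = 1×221 + 65
221 = 3×65 + 26
65 = 2×26 + 13
26 = 2×13 + 0
The gcd is 13, not 1, hence no inverse exists.

no inverse exists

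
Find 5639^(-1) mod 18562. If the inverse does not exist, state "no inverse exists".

15899

Apply the Euclidean algorithm to 18562 and 5639:
18562 = 3×5639 + 1645
5639 = 3×1645 + 704
1645 = 2×704 + 237
704 = 2×237 + 230
237 = 1×230 + 7
230 = 32×7 + 6
7 = 1×6 + 1
6 = 6×1 + 0
The gcd is 1. Working backward:
1 = 7 − 6
1 = −230 + 33·7
1 = 33·237 − 34·230
1 = −34·704 + 101·237
1 = 101·1645 − 236·704
1 = −236·5639 + 809·1645
1 = 809·18562 − 2663·5639
Hence 5639⁻¹ ≡ -2663 ≡ 15899 (mod 18562).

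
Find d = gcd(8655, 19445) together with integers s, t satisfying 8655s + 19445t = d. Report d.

Euclidean algorithm:
19445 = 2*8655 + 2135
8655 = 4*2135 + 115
2135 = 18*115 + 65
115 = 1*65 + 50
65 = 1*50 + 15
50 = 3*15 + 5
15 = 3*5 + 0
gcd(8655, 19445) = 5.
Back-substituting:
5 = 50 − 3·15
5 = −3·65 + 4·50
5 = 4·115 − 7·65
5 = −7·2135 + 130·115
5 = 130·8655 − 527·2135
5 = −527·19445 + 1184·8655
So 5 = (-527)·19445 + (1184)·8655.

5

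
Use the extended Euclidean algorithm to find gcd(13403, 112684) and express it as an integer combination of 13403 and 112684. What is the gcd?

13

Euclidean algorithm:
112684 = 8·13403 + 5460
13403 = 2·5460 + 2483
5460 = 2·2483 + 494
2483 = 5·494 + 13
494 = 38·13 + 0
gcd(13403, 112684) = 13.
Back-substituting:
13 = 2483 − 5·494
13 = −5·5460 + 11·2483
13 = 11·13403 − 27·5460
13 = −27·112684 + 227·13403
So 13 = (-27)·112684 + (227)·13403.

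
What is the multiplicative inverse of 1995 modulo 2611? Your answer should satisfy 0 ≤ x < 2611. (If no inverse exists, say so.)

no inverse exists

Euclidean algorithm on 2611, 1995:
2611 = 1×1995 + 616
1995 = 3×616 + 147
616 = 4×147 + 28
147 = 5×28 + 7
28 = 4×7 + 0
gcd(1995, 2611) = 7 ≠ 1, so 1995 has no multiplicative inverse modulo 2611.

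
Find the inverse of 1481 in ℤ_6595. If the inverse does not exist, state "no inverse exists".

gcd(6595, 1481) by repeated division:
6595 = 4·1481 + 671
1481 = 2·671 + 139
671 = 4·139 + 115
139 = 1·115 + 24
115 = 4·24 + 19
24 = 1·19 + 5
19 = 3·5 + 4
5 = 1·4 + 1
4 = 4·1 + 0
Since gcd(1481, 6595) = 1, back-substitute to write 1 as a combination:
1 = 5 − 4
1 = −19 + 4·5
1 = 4·24 − 5·19
1 = −5·115 + 24·24
1 = 24·139 − 29·115
1 = −29·671 + 140·139
1 = 140·1481 − 309·671
1 = −309·6595 + 1376·1481
So 1481·1376 ≡ 1 (mod 6595).

1376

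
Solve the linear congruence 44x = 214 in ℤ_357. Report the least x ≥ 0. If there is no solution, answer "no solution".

86

First find gcd(44, 357):
357 = 8*44 + 5
44 = 8*5 + 4
5 = 1*4 + 1
4 = 4*1 + 0
gcd = 1, so a unique solution mod 357 exists.
Back-substitute for the Bézout coefficients:
1 = 5 − 4
1 = −44 + 9·5
1 = 9·357 − 73·44
So 44·(-73) ≡ 1 (mod 357), giving 44⁻¹ ≡ 284.
x ≡ 44⁻¹·214 ≡ 284·214 ≡ 86 (mod 357).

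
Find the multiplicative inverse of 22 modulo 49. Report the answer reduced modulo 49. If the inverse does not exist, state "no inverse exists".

29

Run Euclid on (49, 22):
49 = 2×22 + 5
22 = 4×5 + 2
5 = 2×2 + 1
2 = 2×1 + 0
The gcd is 1. Working backward:
1 = 5 − 2·2
1 = −2·22 + 9·5
1 = 9·49 − 20·22
So 22·(-20) ≡ 1 (mod 49), and -20 ≡ 29 (mod 49).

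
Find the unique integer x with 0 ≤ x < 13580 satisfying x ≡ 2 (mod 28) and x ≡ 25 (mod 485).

Write x = 2 + 28·k. Then 28·k ≡ 25 − 2 ≡ 23 (mod 485).
Need 28⁻¹ mod 485. Extended Euclid on (485, 28):
485 = 17*28 + 9
28 = 3*9 + 1
9 = 9*1 + 0
Back-substitute:
1 = 28 − 3·9
1 = −3·485 + 52·28
28⁻¹ ≡ 52 (mod 485), so k ≡ 52·23 ≡ 226 (mod 485).
x = 2 + 28·226 = 6330.

6330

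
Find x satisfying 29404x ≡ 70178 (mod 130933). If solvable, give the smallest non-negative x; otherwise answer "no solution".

First find gcd(29404, 130933):
130933 = 4·29404 + 13317
29404 = 2·13317 + 2770
13317 = 4·2770 + 2237
2770 = 1·2237 + 533
2237 = 4·533 + 105
533 = 5·105 + 8
105 = 13·8 + 1
8 = 8·1 + 0
gcd = 1, so a unique solution mod 130933 exists.
Back-substitute for the Bézout coefficients:
1 = 105 − 13·8
1 = −13·533 + 66·105
1 = 66·2237 − 277·533
1 = −277·2770 + 343·2237
1 = 343·13317 − 1649·2770
1 = −1649·29404 + 3641·13317
1 = 3641·130933 − 16213·29404
So 29404·(-16213) ≡ 1 (mod 130933), giving 29404⁻¹ ≡ 114720.
x ≡ 29404⁻¹·70178 ≡ 114720·70178 ≡ 11856 (mod 130933).

11856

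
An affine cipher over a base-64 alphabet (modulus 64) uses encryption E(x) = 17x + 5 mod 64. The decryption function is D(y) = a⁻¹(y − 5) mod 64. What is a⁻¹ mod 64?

49

Extended Euclidean algorithm:
64 = 3·17 + 13
17 = 1·13 + 4
13 = 3·4 + 1
4 = 4·1 + 0
gcd = 1, so the inverse exists. Back-substitute:
1 = 13 − 3·4
1 = −3·17 + 4·13
1 = 4·64 − 15·17
Hence 17⁻¹ ≡ -15 ≡ 49 (mod 64).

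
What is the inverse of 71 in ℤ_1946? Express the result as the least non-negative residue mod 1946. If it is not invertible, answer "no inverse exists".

gcd(1946, 71) by repeated division:
1946 = 27×71 + 29
71 = 2×29 + 13
29 = 2×13 + 3
13 = 4×3 + 1
3 = 3×1 + 0
gcd = 1, so the inverse exists. Back-substitute:
1 = 13 − 4·3
1 = −4·29 + 9·13
1 = 9·71 − 22·29
1 = −22·1946 + 603·71
So 71·603 ≡ 1 (mod 1946).

603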